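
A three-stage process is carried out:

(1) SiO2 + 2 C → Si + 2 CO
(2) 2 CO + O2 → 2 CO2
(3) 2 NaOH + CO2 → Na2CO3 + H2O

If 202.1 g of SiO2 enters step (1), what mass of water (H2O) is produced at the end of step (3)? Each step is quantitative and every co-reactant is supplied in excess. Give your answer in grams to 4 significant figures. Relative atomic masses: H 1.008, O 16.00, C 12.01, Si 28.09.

121.2 g

M(SiO2) = 28.09 + 2(16.00) = 60.09 g/mol.
M(H2O) = 2(1.008) + 16.00 = 18.016 g/mol.
n(SiO2) = 202.1 / 60.09 = 3.3633 mol.
Reaction (1): SiO2→CO ratio 1:2 ⇒ n(CO) = 6.7266 mol.
Reaction (2): CO→CO2 ratio 2:2 ⇒ n(CO2) = 6.7266 mol.
Reaction (3): CO2→H2O ratio 1:1 ⇒ n(H2O) = 6.7266 mol.
Mass of H2O = 6.7266 × 18.016 = 121.19 g.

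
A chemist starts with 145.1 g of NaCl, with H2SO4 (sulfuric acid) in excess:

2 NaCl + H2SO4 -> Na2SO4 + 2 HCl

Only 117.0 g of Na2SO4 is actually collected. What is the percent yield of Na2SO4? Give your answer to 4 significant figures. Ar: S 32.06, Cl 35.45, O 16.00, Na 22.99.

66.35 %

M(NaCl) = 22.99 + 35.45 = 58.44 g/mol.
M(Na2SO4) = 2(22.99) + 32.06 + 4(16.00) = 142.04 g/mol.
n(NaCl) = 145.10 g / 58.44 g/mol = 2.4829 mol.
From the equation the NaCl:Na2SO4 mole ratio is 2:1, so n(Na2SO4) = 2.4829 × 1/2 = 1.2414 mol.
Mass of Na2SO4 = 1.2414 mol × 142.04 g/mol = 176.33 g.
This is the theoretical yield. Percent yield = 117.0 g / 176.33 g × 100% = 66.351%.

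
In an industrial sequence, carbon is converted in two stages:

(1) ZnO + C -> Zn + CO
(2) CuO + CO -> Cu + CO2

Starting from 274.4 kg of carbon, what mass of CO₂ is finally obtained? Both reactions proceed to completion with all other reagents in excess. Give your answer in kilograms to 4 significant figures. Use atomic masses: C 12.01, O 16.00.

1006 kg

M(C) = 12.01 g/mol.
M(CO2) = 12.01 + 2(16.00) = 44.01 g/mol.
274.4 kg = 274400 g.
n(C) = 274400 / 12.01 = 22848 mol.
Step 1 gives a 1:1 ratio of C to CO, so n(CO) = 22848 mol.
In step 2 the CO:CO2 ratio is 1:1, so n(CO2) = 22848 mol.
Mass of CO2 = 22848 × 44.01 = 1.0055 × 10^6 g = 1006 kg.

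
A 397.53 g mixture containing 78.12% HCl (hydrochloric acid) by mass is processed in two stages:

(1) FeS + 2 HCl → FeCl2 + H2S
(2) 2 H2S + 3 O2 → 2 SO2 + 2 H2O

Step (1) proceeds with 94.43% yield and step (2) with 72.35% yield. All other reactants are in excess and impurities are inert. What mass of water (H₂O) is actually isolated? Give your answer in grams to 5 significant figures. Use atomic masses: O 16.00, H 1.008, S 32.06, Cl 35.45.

Pure HCl = 397.53 × 0.7812 = 310.550 g.
M(HCl) = 1.008 + 35.45 = 36.458 g/mol.
M(H2O) = 2(1.008) + 16.00 = 18.016 g/mol.
n(HCl) = 310.550 / 36.458 = 8.51803 mol.
Step 1 (HCl:H2S = 2:1): theoretical n(H2S) = 4.25902 mol; at 94.43% yield, n(H2S) = 4.02179 mol.
Step 2 (H2S:H2O = 2:2): theoretical n(H2O) = 4.02179 mol, so theoretical mass = 4.02179 × 18.016 = 72.4566 g.
At 72.35% yield, actual mass of H2O = 72.4566 × 0.7235 = 52.4223 g.

52.422 g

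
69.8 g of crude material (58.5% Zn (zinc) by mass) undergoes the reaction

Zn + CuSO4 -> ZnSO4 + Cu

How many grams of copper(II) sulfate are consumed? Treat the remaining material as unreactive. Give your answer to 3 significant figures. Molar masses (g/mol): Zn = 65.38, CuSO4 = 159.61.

Mass of pure Zn = 69.8 g × 0.585 = 40.83 g.
n(Zn) = 40.83 g / 65.38 g/mol = 0.6245 mol.
From the equation the Zn:CuSO4 mole ratio is 1:1, so n(CuSO4) = 0.6245 × 1/1 = 0.6245 mol.
Mass of CuSO4 = 0.6245 mol × 159.61 g/mol = 99.68 g.

99.7 g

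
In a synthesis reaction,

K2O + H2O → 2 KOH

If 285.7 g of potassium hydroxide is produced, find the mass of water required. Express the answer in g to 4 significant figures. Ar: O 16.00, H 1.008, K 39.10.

M(KOH) = 39.10 + 16.00 + 1.008 = 56.108 g/mol.
M(H2O) = 2(1.008) + 16.00 = 18.016 g/mol.
n(KOH) = 285.70 g / 56.108 g/mol = 5.0920 mol.
From the equation the KOH:H2O mole ratio is 2:1, so n(H2O) = 5.0920 × 1/2 = 2.5460 mol.
Mass of H2O = 2.5460 mol × 18.016 g/mol = 45.868 g.

45.87 g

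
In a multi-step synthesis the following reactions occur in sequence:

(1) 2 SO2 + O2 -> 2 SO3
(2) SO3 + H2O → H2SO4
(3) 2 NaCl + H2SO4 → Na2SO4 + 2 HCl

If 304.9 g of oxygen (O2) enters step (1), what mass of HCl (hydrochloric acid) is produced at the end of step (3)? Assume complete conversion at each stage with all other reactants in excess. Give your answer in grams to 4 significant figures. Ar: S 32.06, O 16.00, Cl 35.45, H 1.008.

1390 g

M(O2) = 2(16.00) = 32.00 g/mol.
M(HCl) = 1.008 + 35.45 = 36.458 g/mol.
n(O2) = 304.9 / 32.00 = 9.5281 mol.
Reaction (1): O2→SO3 ratio 1:2 ⇒ n(SO3) = 19.056 mol.
Reaction (2): SO3→H2SO4 ratio 1:1 ⇒ n(H2SO4) = 19.056 mol.
Reaction (3): H2SO4→HCl ratio 1:2 ⇒ n(HCl) = 38.112 mol.
Mass of HCl = 38.112 × 36.458 = 1389.5 g.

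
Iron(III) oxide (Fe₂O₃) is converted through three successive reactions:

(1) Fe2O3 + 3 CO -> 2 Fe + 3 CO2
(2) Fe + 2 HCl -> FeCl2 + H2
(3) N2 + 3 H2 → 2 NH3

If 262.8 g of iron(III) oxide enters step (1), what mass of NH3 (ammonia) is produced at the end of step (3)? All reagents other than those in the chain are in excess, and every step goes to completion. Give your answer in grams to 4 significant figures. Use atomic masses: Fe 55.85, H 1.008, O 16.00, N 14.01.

37.37 g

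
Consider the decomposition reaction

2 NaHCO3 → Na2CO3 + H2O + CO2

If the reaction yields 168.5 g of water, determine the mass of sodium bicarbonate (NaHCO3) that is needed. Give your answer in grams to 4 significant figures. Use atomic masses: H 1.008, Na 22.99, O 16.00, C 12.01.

M(H2O) = 2(1.008) + 16.00 = 18.016 g/mol.
M(NaHCO3) = 22.99 + 1.008 + 12.01 + 3(16.00) = 84.008 g/mol.
n(H2O) = 168.50 g / 18.016 g/mol = 9.3528 mol.
From the equation the H2O:NaHCO3 mole ratio is 1:2, so n(NaHCO3) = 9.3528 × 2/1 = 18.706 mol.
Mass of NaHCO3 = 18.706 mol × 84.008 g/mol = 1571.4 g.

1571 g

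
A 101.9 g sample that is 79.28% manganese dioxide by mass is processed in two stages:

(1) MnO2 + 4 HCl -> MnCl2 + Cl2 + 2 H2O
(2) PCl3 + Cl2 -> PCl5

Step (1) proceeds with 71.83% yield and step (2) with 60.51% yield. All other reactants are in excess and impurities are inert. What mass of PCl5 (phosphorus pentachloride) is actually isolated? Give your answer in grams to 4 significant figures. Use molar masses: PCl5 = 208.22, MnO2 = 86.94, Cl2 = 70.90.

84.10 g

Pure MnO2 = 101.9 × 0.7928 = 80.786 g.
n(MnO2) = 80.786 / 86.94 = 0.92922 mol.
Step 1 (MnO2:Cl2 = 1:1): theoretical n(Cl2) = 0.92922 mol; at 71.83% yield, n(Cl2) = 0.66746 mol.
Step 2 (Cl2:PCl5 = 1:1): theoretical n(PCl5) = 0.66746 mol, so theoretical mass = 0.66746 × 208.22 = 138.98 g.
At 60.51% yield, actual mass of PCl5 = 138.98 × 0.6051 = 84.096 g.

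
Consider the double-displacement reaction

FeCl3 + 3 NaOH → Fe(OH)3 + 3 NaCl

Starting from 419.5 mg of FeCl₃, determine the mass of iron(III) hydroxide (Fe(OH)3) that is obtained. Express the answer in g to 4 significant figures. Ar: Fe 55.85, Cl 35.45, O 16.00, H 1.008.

0.2764 g

M(FeCl3) = 55.85 + 3(35.45) = 162.20 g/mol.
M(Fe(OH)3) = 55.85 + 3(16.00) + 3(1.008) = 106.874 g/mol.
Convert: 419.5 mg = 0.41950 g.
n(FeCl3) = 0.41950 g / 162.20 g/mol = 0.0025863 mol.
From the equation the FeCl3:Fe(OH)3 mole ratio is 1:1, so n(Fe(OH)3) = 0.0025863 × 1/1 = 0.0025863 mol.
Mass of Fe(OH)3 = 0.0025863 mol × 106.874 g/mol = 0.27641 g.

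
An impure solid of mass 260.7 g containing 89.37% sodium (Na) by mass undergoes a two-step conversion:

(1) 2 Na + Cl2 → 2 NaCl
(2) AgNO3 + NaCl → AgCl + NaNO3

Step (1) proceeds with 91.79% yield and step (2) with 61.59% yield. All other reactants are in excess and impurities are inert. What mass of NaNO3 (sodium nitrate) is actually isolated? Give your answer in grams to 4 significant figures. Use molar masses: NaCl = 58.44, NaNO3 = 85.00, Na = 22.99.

Pure Na = 260.7 × 0.8937 = 232.99 g.
n(Na) = 232.99 / 22.99 = 10.134 mol.
Step 1 (Na:NaCl = 2:2): theoretical n(NaCl) = 10.134 mol; at 91.79% yield, n(NaCl) = 9.3023 mol.
Step 2 (NaCl:NaNO3 = 1:1): theoretical n(NaNO3) = 9.3023 mol, so theoretical mass = 9.3023 × 85.00 = 790.69 g.
At 61.59% yield, actual mass of NaNO3 = 790.69 × 0.6159 = 486.99 g.

487.0 g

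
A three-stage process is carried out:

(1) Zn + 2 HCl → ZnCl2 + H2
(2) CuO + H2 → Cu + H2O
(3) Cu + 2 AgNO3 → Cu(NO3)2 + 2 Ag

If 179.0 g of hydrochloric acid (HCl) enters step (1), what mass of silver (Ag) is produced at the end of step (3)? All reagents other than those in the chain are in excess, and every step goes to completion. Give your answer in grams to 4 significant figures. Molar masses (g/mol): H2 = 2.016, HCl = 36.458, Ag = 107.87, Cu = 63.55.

n(HCl) = 179.0 / 36.458 = 4.9098 mol.
Reaction (1): HCl→H2 ratio 2:1 ⇒ n(H2) = 2.4549 mol.
Reaction (2): H2→Cu ratio 1:1 ⇒ n(Cu) = 2.4549 mol.
Reaction (3): Cu→Ag ratio 1:2 ⇒ n(Ag) = 4.9098 mol.
Mass of Ag = 4.9098 × 107.87 = 529.62 g.

529.6 g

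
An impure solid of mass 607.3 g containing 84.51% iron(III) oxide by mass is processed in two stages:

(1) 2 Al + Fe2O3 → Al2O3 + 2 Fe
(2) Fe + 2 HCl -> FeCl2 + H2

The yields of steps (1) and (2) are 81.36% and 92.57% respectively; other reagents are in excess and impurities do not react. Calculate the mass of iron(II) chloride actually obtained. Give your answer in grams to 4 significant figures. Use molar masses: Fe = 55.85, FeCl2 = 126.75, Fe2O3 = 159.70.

613.6 g

Pure Fe2O3 = 607.3 × 0.8451 = 513.23 g.
n(Fe2O3) = 513.23 / 159.70 = 3.2137 mol.
Step 1 (Fe2O3:Fe = 1:2): theoretical n(Fe) = 6.4274 mol; at 81.36% yield, n(Fe) = 5.2293 mol.
Step 2 (Fe:FeCl2 = 1:1): theoretical n(FeCl2) = 5.2293 mol, so theoretical mass = 5.2293 × 126.75 = 662.82 g.
At 92.57% yield, actual mass of FeCl2 = 662.82 × 0.9257 = 613.57 g.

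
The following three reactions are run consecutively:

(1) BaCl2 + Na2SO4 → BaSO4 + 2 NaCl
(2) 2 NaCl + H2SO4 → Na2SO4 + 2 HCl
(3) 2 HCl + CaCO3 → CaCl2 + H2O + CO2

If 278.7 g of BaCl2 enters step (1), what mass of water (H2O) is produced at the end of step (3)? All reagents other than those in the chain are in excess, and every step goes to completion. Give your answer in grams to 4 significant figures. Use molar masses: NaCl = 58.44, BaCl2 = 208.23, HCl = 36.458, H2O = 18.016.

n(BaCl2) = 278.7 / 208.23 = 1.3384 mol.
Reaction (1): BaCl2→NaCl ratio 1:2 ⇒ n(NaCl) = 2.6768 mol.
Reaction (2): NaCl→HCl ratio 2:2 ⇒ n(HCl) = 2.6768 mol.
Reaction (3): HCl→H2O ratio 2:1 ⇒ n(H2O) = 1.3384 mol.
Mass of H2O = 1.3384 × 18.016 = 24.113 g.

24.11 g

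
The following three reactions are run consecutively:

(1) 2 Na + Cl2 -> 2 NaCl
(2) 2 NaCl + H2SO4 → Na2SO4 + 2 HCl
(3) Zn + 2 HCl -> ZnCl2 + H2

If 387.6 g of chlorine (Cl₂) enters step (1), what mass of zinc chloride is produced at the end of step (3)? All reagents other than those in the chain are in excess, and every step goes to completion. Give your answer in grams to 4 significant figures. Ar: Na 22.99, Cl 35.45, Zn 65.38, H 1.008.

M(Cl2) = 2(35.45) = 70.90 g/mol.
M(ZnCl2) = 65.38 + 2(35.45) = 136.28 g/mol.
n(Cl2) = 387.6 / 70.90 = 5.4669 mol.
Reaction (1): Cl2→NaCl ratio 1:2 ⇒ n(NaCl) = 10.934 mol.
Reaction (2): NaCl→HCl ratio 2:2 ⇒ n(HCl) = 10.934 mol.
Reaction (3): HCl→ZnCl2 ratio 2:1 ⇒ n(ZnCl2) = 5.4669 mol.
Mass of ZnCl2 = 5.4669 × 136.28 = 745.02 g.

745.0 g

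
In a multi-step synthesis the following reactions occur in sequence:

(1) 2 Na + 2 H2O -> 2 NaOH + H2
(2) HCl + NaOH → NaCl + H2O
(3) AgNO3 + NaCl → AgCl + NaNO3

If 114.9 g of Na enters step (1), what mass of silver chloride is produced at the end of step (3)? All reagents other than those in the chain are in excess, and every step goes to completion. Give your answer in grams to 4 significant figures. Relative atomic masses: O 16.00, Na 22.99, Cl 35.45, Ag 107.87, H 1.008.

716.3 g

M(Na) = 22.99 g/mol.
M(AgCl) = 107.87 + 35.45 = 143.32 g/mol.
n(Na) = 114.9 / 22.99 = 4.9978 mol.
Reaction (1): Na→NaOH ratio 2:2 ⇒ n(NaOH) = 4.9978 mol.
Reaction (2): NaOH→NaCl ratio 1:1 ⇒ n(NaCl) = 4.9978 mol.
Reaction (3): NaCl→AgCl ratio 1:1 ⇒ n(AgCl) = 4.9978 mol.
Mass of AgCl = 4.9978 × 143.32 = 716.29 g.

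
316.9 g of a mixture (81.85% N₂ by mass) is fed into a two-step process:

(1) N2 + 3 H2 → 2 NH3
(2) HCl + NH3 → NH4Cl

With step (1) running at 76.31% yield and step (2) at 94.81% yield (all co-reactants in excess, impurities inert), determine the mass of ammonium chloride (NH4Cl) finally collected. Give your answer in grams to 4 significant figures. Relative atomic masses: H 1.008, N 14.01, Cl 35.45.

716.5 g

Pure N2 = 316.9 × 0.8185 = 259.38 g.
M(N2) = 2(14.01) = 28.02 g/mol.
M(NH4Cl) = 14.01 + 4(1.008) + 35.45 = 53.492 g/mol.
n(N2) = 259.38 / 28.02 = 9.2571 mol.
Step 1 (N2:NH3 = 1:2): theoretical n(NH3) = 18.514 mol; at 76.31% yield, n(NH3) = 14.128 mol.
Step 2 (NH3:NH4Cl = 1:1): theoretical n(NH4Cl) = 14.128 mol, so theoretical mass = 14.128 × 53.492 = 755.74 g.
At 94.81% yield, actual mass of NH4Cl = 755.74 × 0.9481 = 716.52 g.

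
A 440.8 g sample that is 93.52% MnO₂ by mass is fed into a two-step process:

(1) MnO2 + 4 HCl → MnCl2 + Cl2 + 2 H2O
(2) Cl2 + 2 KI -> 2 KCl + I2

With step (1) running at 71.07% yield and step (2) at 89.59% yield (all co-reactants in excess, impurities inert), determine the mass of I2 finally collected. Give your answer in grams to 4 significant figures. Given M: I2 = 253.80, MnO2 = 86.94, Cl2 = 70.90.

766.2 g

Pure MnO2 = 440.8 × 0.9352 = 412.24 g.
n(MnO2) = 412.24 / 86.94 = 4.7416 mol.
Step 1 (MnO2:Cl2 = 1:1): theoretical n(Cl2) = 4.7416 mol; at 71.07% yield, n(Cl2) = 3.3699 mol.
Step 2 (Cl2:I2 = 1:1): theoretical n(I2) = 3.3699 mol, so theoretical mass = 3.3699 × 253.80 = 855.27 g.
At 89.59% yield, actual mass of I2 = 855.27 × 0.8959 = 766.24 g.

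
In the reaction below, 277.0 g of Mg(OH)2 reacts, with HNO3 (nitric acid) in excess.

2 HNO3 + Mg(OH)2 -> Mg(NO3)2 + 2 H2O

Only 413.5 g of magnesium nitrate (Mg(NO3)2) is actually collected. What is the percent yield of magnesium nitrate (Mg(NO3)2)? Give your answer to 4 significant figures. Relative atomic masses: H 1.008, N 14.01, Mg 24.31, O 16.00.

M(Mg(OH)2) = 24.31 + 2(16.00) + 2(1.008) = 58.326 g/mol.
M(Mg(NO3)2) = 24.31 + 2(14.01) + 6(16.00) = 148.33 g/mol.
n(Mg(OH)2) = 277.00 g / 58.326 g/mol = 4.7492 mol.
From the equation the Mg(OH)2:Mg(NO3)2 mole ratio is 1:1, so n(Mg(NO3)2) = 4.7492 × 1/1 = 4.7492 mol.
Mass of Mg(NO3)2 = 4.7492 mol × 148.33 g/mol = 704.44 g.
This is the theoretical yield. Percent yield = 413.5 g / 704.44 g × 100% = 58.699%.

58.70 %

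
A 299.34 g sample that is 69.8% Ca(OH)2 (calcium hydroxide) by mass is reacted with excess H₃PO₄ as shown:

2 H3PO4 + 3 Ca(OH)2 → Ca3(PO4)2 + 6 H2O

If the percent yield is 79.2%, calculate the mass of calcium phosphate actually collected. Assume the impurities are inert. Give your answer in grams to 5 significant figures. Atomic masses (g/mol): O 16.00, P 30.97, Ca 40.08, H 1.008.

230.91 g

Pure Ca(OH)2 available = 299.34 g × 0.698 = 208.939 g.
M(Ca(OH)2) = 40.08 + 2(16.00) + 2(1.008) = 74.096 g/mol.
M(Ca3(PO4)2) = 3(40.08) + 2(30.97) + 8(16.00) = 310.18 g/mol.
n(Ca(OH)2) = 208.939 g / 74.096 g/mol = 2.81985 mol.
From the equation the Ca(OH)2:Ca3(PO4)2 mole ratio is 3:1, so n(Ca3(PO4)2) = 2.81985 × 1/3 = 0.939949 mol.
Mass of Ca3(PO4)2 = 0.939949 mol × 310.18 g/mol = 291.553 g.
Actual mass collected = 291.553 g × 0.792 = 230.910 g.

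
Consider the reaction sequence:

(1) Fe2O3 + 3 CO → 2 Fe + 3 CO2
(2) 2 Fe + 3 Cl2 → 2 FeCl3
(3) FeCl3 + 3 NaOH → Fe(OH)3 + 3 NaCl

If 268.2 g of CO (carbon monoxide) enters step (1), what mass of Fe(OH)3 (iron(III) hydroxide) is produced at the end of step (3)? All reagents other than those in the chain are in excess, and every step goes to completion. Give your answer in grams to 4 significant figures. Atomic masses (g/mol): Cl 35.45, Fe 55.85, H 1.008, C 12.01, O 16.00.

M(CO) = 12.01 + 16.00 = 28.01 g/mol.
M(Fe(OH)3) = 55.85 + 3(16.00) + 3(1.008) = 106.874 g/mol.
n(CO) = 268.2 / 28.01 = 9.5752 mol.
Reaction (1): CO→Fe ratio 3:2 ⇒ n(Fe) = 6.3834 mol.
Reaction (2): Fe→FeCl3 ratio 2:2 ⇒ n(FeCl3) = 6.3834 mol.
Reaction (3): FeCl3→Fe(OH)3 ratio 1:1 ⇒ n(Fe(OH)3) = 6.3834 mol.
Mass of Fe(OH)3 = 6.3834 × 106.874 = 682.22 g.

682.2 g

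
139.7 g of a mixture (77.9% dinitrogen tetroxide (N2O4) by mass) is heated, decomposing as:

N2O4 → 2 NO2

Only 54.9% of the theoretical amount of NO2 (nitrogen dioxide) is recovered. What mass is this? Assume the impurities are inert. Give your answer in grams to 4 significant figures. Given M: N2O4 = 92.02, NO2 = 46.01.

59.75 g

Pure N2O4 available = 139.7 g × 0.779 = 108.83 g.
n(N2O4) = 108.83 g / 92.02 g/mol = 1.1826 mol.
From the equation the N2O4:NO2 mole ratio is 1:2, so n(NO2) = 1.1826 × 2/1 = 2.3653 mol.
Mass of NO2 = 2.3653 mol × 46.01 g/mol = 108.83 g.
Actual mass collected = 108.83 g × 0.549 = 59.746 g.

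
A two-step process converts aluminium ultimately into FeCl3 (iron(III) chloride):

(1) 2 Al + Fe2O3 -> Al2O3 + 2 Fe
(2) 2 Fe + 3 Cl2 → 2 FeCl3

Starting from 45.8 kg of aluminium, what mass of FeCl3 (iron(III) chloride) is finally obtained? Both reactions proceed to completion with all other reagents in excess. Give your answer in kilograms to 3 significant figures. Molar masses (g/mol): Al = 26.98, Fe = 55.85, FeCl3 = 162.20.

275 kg

45.8 kg = 45800 g.
n(Al) = 45800 / 26.98 = 1698 mol.
Step 1 gives a 2:2 ratio of Al to Fe, so n(Fe) = 1698 mol.
In step 2 the Fe:FeCl3 ratio is 2:2, so n(FeCl3) = 1698 mol.
Mass of FeCl3 = 1698 × 162.20 = 275300 g = 275 kg.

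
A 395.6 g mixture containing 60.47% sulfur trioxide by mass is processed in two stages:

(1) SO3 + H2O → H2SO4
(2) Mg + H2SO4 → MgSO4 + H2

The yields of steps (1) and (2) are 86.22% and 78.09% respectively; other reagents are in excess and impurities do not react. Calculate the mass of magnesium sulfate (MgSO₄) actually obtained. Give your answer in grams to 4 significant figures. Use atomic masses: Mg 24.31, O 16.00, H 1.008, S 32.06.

Pure SO3 = 395.6 × 0.6047 = 239.22 g.
M(SO3) = 32.06 + 3(16.00) = 80.06 g/mol.
M(MgSO4) = 24.31 + 32.06 + 4(16.00) = 120.37 g/mol.
n(SO3) = 239.22 / 80.06 = 2.9880 mol.
Step 1 (SO3:H2SO4 = 1:1): theoretical n(H2SO4) = 2.9880 mol; at 86.22% yield, n(H2SO4) = 2.5763 mol.
Step 2 (H2SO4:MgSO4 = 1:1): theoretical n(MgSO4) = 2.5763 mol, so theoretical mass = 2.5763 × 120.37 = 310.10 g.
At 78.09% yield, actual mass of MgSO4 = 310.10 × 0.7809 = 242.16 g.

242.2 g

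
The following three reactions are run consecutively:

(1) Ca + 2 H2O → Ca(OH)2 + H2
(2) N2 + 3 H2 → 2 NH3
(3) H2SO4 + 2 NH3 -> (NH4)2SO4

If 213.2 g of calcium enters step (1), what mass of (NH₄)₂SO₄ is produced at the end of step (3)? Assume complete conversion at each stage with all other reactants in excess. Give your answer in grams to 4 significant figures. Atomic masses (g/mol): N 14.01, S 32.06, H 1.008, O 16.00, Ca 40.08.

234.3 g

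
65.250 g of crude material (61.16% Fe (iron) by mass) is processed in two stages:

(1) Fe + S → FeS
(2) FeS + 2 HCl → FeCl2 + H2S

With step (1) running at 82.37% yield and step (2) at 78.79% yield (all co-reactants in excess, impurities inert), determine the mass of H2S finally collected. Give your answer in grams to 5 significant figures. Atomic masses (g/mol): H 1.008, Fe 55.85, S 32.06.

Pure Fe = 65.250 × 0.6116 = 39.9069 g.
M(Fe) = 55.85 g/mol.
M(H2S) = 2(1.008) + 32.06 = 34.076 g/mol.
n(Fe) = 39.9069 / 55.85 = 0.714537 mol.
Step 1 (Fe:FeS = 1:1): theoretical n(FeS) = 0.714537 mol; at 82.37% yield, n(FeS) = 0.588564 mol.
Step 2 (FeS:H2S = 1:1): theoretical n(H2S) = 0.588564 mol, so theoretical mass = 0.588564 × 34.076 = 20.0559 g.
At 78.79% yield, actual mass of H2S = 20.0559 × 0.7879 = 15.8021 g.

15.802 g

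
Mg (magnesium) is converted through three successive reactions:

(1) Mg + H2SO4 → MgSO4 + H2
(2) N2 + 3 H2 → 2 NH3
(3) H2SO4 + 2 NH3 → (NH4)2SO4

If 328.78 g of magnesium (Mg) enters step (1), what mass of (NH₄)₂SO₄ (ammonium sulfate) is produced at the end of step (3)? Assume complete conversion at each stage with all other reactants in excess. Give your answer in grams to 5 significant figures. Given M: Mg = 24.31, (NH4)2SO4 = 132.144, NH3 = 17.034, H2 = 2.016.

n(Mg) = 328.78 / 24.31 = 13.5245 mol.
Reaction (1): Mg→H2 ratio 1:1 ⇒ n(H2) = 13.5245 mol.
Reaction (2): H2→NH3 ratio 3:2 ⇒ n(NH3) = 9.01632 mol.
Reaction (3): NH3→(NH4)2SO4 ratio 2:1 ⇒ n((NH4)2SO4) = 4.50816 mol.
Mass of (NH4)2SO4 = 4.50816 × 132.144 = 595.726 g.

595.73 g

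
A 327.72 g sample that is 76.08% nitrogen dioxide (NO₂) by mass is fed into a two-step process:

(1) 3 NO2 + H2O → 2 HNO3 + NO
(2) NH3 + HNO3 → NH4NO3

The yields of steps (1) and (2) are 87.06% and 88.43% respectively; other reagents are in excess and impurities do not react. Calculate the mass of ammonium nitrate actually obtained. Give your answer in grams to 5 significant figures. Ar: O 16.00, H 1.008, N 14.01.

222.65 g

Pure NO2 = 327.72 × 0.7608 = 249.329 g.
M(NO2) = 14.01 + 2(16.00) = 46.01 g/mol.
M(NH4NO3) = 2(14.01) + 4(1.008) + 3(16.00) = 80.052 g/mol.
n(NO2) = 249.329 / 46.01 = 5.41903 mol.
Step 1 (NO2:HNO3 = 3:2): theoretical n(HNO3) = 3.61268 mol; at 87.06% yield, n(HNO3) = 3.14520 mol.
Step 2 (HNO3:NH4NO3 = 1:1): theoretical n(NH4NO3) = 3.14520 mol, so theoretical mass = 3.14520 × 80.052 = 251.780 g.
At 88.43% yield, actual mass of NH4NO3 = 251.780 × 0.8843 = 222.649 g.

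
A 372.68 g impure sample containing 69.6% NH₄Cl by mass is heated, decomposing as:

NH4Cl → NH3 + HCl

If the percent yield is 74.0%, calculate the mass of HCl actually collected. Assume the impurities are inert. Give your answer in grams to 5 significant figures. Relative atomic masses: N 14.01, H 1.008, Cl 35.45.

130.82 g

Pure NH4Cl available = 372.68 g × 0.696 = 259.385 g.
M(NH4Cl) = 14.01 + 4(1.008) + 35.45 = 53.492 g/mol.
M(HCl) = 1.008 + 35.45 = 36.458 g/mol.
n(NH4Cl) = 259.385 g / 53.492 g/mol = 4.84905 mol.
From the equation the NH4Cl:HCl mole ratio is 1:1, so n(HCl) = 4.84905 × 1/1 = 4.84905 mol.
Mass of HCl = 4.84905 mol × 36.458 g/mol = 176.787 g.
Actual mass collected = 176.787 g × 0.740 = 130.822 g.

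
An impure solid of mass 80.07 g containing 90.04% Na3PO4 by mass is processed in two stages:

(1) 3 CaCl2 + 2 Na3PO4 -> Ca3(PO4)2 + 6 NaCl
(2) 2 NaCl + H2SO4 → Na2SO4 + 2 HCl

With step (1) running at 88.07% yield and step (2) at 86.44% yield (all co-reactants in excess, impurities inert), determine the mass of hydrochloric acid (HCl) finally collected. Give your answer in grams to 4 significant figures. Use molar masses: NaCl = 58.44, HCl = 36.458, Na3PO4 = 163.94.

36.62 g

Pure Na3PO4 = 80.07 × 0.9004 = 72.095 g.
n(Na3PO4) = 72.095 / 163.94 = 0.43976 mol.
Step 1 (Na3PO4:NaCl = 2:6): theoretical n(NaCl) = 1.3193 mol; at 88.07% yield, n(NaCl) = 1.1619 mol.
Step 2 (NaCl:HCl = 2:2): theoretical n(HCl) = 1.1619 mol, so theoretical mass = 1.1619 × 36.458 = 42.361 g.
At 86.44% yield, actual mass of HCl = 42.361 × 0.8644 = 36.617 g.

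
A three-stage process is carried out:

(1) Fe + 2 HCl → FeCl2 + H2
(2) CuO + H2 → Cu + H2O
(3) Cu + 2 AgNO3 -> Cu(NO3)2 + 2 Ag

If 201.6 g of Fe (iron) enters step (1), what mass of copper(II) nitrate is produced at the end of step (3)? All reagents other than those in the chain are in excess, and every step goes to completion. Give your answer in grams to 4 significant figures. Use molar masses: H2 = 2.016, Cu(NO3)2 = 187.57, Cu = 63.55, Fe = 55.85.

677.1 g

n(Fe) = 201.6 / 55.85 = 3.6097 mol.
Reaction (1): Fe→H2 ratio 1:1 ⇒ n(H2) = 3.6097 mol.
Reaction (2): H2→Cu ratio 1:1 ⇒ n(Cu) = 3.6097 mol.
Reaction (3): Cu→Cu(NO3)2 ratio 1:1 ⇒ n(Cu(NO3)2) = 3.6097 mol.
Mass of Cu(NO3)2 = 3.6097 × 187.57 = 677.07 g.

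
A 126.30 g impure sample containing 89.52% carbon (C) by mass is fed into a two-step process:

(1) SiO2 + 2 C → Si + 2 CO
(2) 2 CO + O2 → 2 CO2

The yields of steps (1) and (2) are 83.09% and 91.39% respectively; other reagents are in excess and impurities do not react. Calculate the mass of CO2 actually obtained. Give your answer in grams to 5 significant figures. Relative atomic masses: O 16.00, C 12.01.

314.61 g

Pure C = 126.30 × 0.8952 = 113.064 g.
M(C) = 12.01 g/mol.
M(CO2) = 12.01 + 2(16.00) = 44.01 g/mol.
n(C) = 113.064 / 12.01 = 9.41413 mol.
Step 1 (C:CO = 2:2): theoretical n(CO) = 9.41413 mol; at 83.09% yield, n(CO) = 7.82220 mol.
Step 2 (CO:CO2 = 2:2): theoretical n(CO2) = 7.82220 mol, so theoretical mass = 7.82220 × 44.01 = 344.255 g.
At 91.39% yield, actual mass of CO2 = 344.255 × 0.9139 = 314.615 g.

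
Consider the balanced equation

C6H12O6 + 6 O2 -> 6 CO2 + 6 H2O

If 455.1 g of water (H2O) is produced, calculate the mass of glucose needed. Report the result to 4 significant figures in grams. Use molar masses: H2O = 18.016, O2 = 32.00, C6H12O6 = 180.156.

n(H2O) = 455.10 g / 18.016 g/mol = 25.261 mol.
From the equation the H2O:C6H12O6 mole ratio is 6:1, so n(C6H12O6) = 25.261 × 1/6 = 4.2101 mol.
Mass of C6H12O6 = 4.2101 mol × 180.156 g/mol = 758.48 g.

758.5 g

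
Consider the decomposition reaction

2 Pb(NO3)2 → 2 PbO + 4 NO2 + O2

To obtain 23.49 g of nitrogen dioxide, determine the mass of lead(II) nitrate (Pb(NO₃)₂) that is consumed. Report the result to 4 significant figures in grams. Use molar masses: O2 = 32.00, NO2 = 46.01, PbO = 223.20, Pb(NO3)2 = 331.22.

n(NO2) = 23.490 g / 46.01 g/mol = 0.51054 mol.
From the equation the NO2:Pb(NO3)2 mole ratio is 4:2, so n(Pb(NO3)2) = 0.51054 × 2/4 = 0.25527 mol.
Mass of Pb(NO3)2 = 0.25527 mol × 331.22 g/mol = 84.551 g.

84.55 g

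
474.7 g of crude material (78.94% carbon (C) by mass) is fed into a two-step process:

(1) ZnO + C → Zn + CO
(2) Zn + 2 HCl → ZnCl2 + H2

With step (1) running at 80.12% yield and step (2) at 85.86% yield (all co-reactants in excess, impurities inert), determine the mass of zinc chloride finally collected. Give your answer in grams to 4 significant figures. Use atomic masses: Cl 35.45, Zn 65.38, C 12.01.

2925 g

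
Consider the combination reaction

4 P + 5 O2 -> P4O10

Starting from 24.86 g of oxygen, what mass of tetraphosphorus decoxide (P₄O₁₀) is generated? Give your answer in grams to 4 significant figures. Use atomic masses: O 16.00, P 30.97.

44.11 g

M(O2) = 2(16.00) = 32.00 g/mol.
M(P4O10) = 4(30.97) + 10(16.00) = 283.88 g/mol.
n(O2) = 24.860 g / 32.00 g/mol = 0.77687 mol.
From the equation the O2:P4O10 mole ratio is 5:1, so n(P4O10) = 0.77687 × 1/5 = 0.15537 mol.
Mass of P4O10 = 0.15537 mol × 283.88 g/mol = 44.108 g.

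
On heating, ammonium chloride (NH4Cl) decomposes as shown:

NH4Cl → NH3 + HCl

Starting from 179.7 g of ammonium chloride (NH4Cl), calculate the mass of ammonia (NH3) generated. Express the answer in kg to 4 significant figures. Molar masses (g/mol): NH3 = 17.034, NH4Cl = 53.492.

n(NH4Cl) = 179.70 g / 53.492 g/mol = 3.3594 mol.
From the equation the NH4Cl:NH3 mole ratio is 1:1, so n(NH3) = 3.3594 × 1/1 = 3.3594 mol.
Mass of NH3 = 3.3594 mol × 17.034 g/mol = 57.224 g.
Converting to kg: 57.224 g = 0.05722 kg.

0.05722 kg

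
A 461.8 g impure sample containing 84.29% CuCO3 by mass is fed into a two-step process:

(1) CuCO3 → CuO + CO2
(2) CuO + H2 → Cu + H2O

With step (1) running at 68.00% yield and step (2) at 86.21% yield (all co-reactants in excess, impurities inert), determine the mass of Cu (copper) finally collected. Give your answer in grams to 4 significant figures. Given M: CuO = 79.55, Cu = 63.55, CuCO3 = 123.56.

Pure CuCO3 = 461.8 × 0.8429 = 389.25 g.
n(CuCO3) = 389.25 / 123.56 = 3.1503 mol.
Step 1 (CuCO3:CuO = 1:1): theoretical n(CuO) = 3.1503 mol; at 68.00% yield, n(CuO) = 2.1422 mol.
Step 2 (CuO:Cu = 1:1): theoretical n(Cu) = 2.1422 mol, so theoretical mass = 2.1422 × 63.55 = 136.14 g.
At 86.21% yield, actual mass of Cu = 136.14 × 0.8621 = 117.36 g.

117.4 g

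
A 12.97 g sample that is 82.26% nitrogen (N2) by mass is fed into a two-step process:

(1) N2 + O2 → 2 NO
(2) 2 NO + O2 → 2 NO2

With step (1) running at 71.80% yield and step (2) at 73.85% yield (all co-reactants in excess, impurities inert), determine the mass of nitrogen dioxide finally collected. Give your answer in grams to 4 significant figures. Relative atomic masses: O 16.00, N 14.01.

Pure N2 = 12.97 × 0.8226 = 10.669 g.
M(N2) = 2(14.01) = 28.02 g/mol.
M(NO2) = 14.01 + 2(16.00) = 46.01 g/mol.
n(N2) = 10.669 / 28.02 = 0.38077 mol.
Step 1 (N2:NO = 1:2): theoretical n(NO) = 0.76154 mol; at 71.80% yield, n(NO) = 0.54678 mol.
Step 2 (NO:NO2 = 2:2): theoretical n(NO2) = 0.54678 mol, so theoretical mass = 0.54678 × 46.01 = 25.157 g.
At 73.85% yield, actual mass of NO2 = 25.157 × 0.7385 = 18.579 g.

18.58 g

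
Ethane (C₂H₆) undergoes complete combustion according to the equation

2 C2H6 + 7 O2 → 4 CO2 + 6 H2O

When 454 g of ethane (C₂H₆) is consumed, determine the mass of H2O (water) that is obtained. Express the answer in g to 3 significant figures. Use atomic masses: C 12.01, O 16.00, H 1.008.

M(C2H6) = 2(12.01) + 6(1.008) = 30.068 g/mol.
M(H2O) = 2(1.008) + 16.00 = 18.016 g/mol.
n(C2H6) = 454.0 g / 30.068 g/mol = 15.10 mol.
From the equation the C2H6:H2O mole ratio is 2:6, so n(H2O) = 15.10 × 6/2 = 45.30 mol.
Mass of H2O = 45.30 mol × 18.016 g/mol = 816.1 g.

816 g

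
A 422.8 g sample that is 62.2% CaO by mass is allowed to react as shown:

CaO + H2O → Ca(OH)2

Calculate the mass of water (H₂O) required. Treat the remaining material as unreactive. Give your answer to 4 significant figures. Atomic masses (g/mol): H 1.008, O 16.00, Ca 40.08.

Mass of pure CaO = 422.8 g × 0.622 = 262.98 g.
M(CaO) = 40.08 + 16.00 = 56.08 g/mol.
M(H2O) = 2(1.008) + 16.00 = 18.016 g/mol.
n(CaO) = 262.98 g / 56.08 g/mol = 4.6894 mol.
From the equation the CaO:H2O mole ratio is 1:1, so n(H2O) = 4.6894 × 1/1 = 4.6894 mol.
Mass of H2O = 4.6894 mol × 18.016 g/mol = 84.484 g.

84.48 g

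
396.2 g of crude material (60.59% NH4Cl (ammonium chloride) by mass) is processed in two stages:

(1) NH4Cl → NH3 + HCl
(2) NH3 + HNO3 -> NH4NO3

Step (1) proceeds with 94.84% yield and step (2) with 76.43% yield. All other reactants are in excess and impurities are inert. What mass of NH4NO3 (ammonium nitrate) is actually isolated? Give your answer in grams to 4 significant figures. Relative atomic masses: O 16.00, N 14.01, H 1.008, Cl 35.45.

260.4 g

Pure NH4Cl = 396.2 × 0.6059 = 240.06 g.
M(NH4Cl) = 14.01 + 4(1.008) + 35.45 = 53.492 g/mol.
M(NH4NO3) = 2(14.01) + 4(1.008) + 3(16.00) = 80.052 g/mol.
n(NH4Cl) = 240.06 / 53.492 = 4.4877 mol.
Step 1 (NH4Cl:NH3 = 1:1): theoretical n(NH3) = 4.4877 mol; at 94.84% yield, n(NH3) = 4.2562 mol.
Step 2 (NH3:NH4NO3 = 1:1): theoretical n(NH4NO3) = 4.2562 mol, so theoretical mass = 4.2562 × 80.052 = 340.71 g.
At 76.43% yield, actual mass of NH4NO3 = 340.71 × 0.7643 = 260.41 g.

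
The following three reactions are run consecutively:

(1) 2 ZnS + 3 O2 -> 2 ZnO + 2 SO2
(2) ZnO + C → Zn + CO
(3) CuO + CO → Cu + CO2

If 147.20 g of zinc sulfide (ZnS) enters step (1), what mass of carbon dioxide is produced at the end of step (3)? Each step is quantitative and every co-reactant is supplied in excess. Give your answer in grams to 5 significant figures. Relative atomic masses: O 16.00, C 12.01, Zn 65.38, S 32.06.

M(ZnS) = 65.38 + 32.06 = 97.44 g/mol.
M(CO2) = 12.01 + 2(16.00) = 44.01 g/mol.
n(ZnS) = 147.20 / 97.44 = 1.51067 mol.
Reaction (1): ZnS→ZnO ratio 2:2 ⇒ n(ZnO) = 1.51067 mol.
Reaction (2): ZnO→CO ratio 1:1 ⇒ n(CO) = 1.51067 mol.
Reaction (3): CO→CO2 ratio 1:1 ⇒ n(CO2) = 1.51067 mol.
Mass of CO2 = 1.51067 × 44.01 = 66.4847 g.

66.485 g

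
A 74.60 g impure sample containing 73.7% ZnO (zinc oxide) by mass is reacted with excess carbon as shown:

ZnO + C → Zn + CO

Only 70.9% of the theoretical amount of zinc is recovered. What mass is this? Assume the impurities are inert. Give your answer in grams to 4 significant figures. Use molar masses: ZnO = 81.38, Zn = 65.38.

Pure ZnO available = 74.60 g × 0.737 = 54.980 g.
n(ZnO) = 54.980 g / 81.38 g/mol = 0.67560 mol.
From the equation the ZnO:Zn mole ratio is 1:1, so n(Zn) = 0.67560 × 1/1 = 0.67560 mol.
Mass of Zn = 0.67560 mol × 65.38 g/mol = 44.171 g.
Actual mass collected = 44.171 g × 0.709 = 31.317 g.

31.32 g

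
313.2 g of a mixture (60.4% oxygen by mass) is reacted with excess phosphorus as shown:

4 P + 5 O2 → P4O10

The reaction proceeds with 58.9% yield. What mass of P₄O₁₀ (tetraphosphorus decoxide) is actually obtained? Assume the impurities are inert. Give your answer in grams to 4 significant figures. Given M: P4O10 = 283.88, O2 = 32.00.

Pure O2 available = 313.2 g × 0.604 = 189.17 g.
n(O2) = 189.17 g / 32.00 g/mol = 5.9116 mol.
From the equation the O2:P4O10 mole ratio is 5:1, so n(P4O10) = 5.9116 × 1/5 = 1.1823 mol.
Mass of P4O10 = 1.1823 mol × 283.88 g/mol = 335.64 g.
Actual mass collected = 335.64 g × 0.589 = 197.69 g.

197.7 g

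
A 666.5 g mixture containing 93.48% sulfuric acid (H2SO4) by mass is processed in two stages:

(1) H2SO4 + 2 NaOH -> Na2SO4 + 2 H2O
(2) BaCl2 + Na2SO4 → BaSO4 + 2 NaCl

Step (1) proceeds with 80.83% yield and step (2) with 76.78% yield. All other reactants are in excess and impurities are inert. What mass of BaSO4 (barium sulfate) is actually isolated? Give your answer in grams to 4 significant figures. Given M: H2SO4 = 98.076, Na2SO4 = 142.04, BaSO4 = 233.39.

Pure H2SO4 = 666.5 × 0.9348 = 623.04 g.
n(H2SO4) = 623.04 / 98.076 = 6.3527 mol.
Step 1 (H2SO4:Na2SO4 = 1:1): theoretical n(Na2SO4) = 6.3527 mol; at 80.83% yield, n(Na2SO4) = 5.1349 mol.
Step 2 (Na2SO4:BaSO4 = 1:1): theoretical n(BaSO4) = 5.1349 mol, so theoretical mass = 5.1349 × 233.39 = 1198.4 g.
At 76.78% yield, actual mass of BaSO4 = 1198.4 × 0.7678 = 920.15 g.

920.2 g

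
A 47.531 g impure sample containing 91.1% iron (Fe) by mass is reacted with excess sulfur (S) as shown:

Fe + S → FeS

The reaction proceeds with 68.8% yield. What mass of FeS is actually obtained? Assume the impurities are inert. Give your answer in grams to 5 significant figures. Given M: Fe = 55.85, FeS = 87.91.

Pure Fe available = 47.531 g × 0.911 = 43.3007 g.
n(Fe) = 43.3007 g / 55.85 g/mol = 0.775304 mol.
From the equation the Fe:FeS mole ratio is 1:1, so n(FeS) = 0.775304 × 1/1 = 0.775304 mol.
Mass of FeS = 0.775304 mol × 87.91 g/mol = 68.1570 g.
Actual mass collected = 68.1570 g × 0.688 = 46.8920 g.

46.892 g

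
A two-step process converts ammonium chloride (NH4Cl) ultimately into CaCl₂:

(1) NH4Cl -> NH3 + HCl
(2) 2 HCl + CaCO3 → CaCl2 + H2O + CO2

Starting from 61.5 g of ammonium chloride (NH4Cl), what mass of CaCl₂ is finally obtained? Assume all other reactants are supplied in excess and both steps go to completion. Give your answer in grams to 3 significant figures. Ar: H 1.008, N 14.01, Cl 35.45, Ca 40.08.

M(NH4Cl) = 14.01 + 4(1.008) + 35.45 = 53.492 g/mol.
M(CaCl2) = 40.08 + 2(35.45) = 110.98 g/mol.
n(NH4Cl) = 61.50 / 53.492 = 1.150 mol.
Step 1 gives a 1:1 ratio of NH4Cl to HCl, so n(HCl) = 1.150 mol.
In step 2 the HCl:CaCl2 ratio is 2:1, so n(CaCl2) = 0.5749 mol.
Mass of CaCl2 = 0.5749 × 110.98 = 63.80 g.

63.8 g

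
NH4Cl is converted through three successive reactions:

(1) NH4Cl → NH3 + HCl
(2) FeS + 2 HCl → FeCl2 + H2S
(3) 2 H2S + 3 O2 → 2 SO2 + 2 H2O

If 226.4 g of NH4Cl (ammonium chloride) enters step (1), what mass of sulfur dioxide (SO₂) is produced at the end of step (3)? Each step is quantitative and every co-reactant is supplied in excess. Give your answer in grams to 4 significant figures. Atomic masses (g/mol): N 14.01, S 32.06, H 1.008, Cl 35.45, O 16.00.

135.6 g

M(NH4Cl) = 14.01 + 4(1.008) + 35.45 = 53.492 g/mol.
M(SO2) = 32.06 + 2(16.00) = 64.06 g/mol.
n(NH4Cl) = 226.4 / 53.492 = 4.2324 mol.
Reaction (1): NH4Cl→HCl ratio 1:1 ⇒ n(HCl) = 4.2324 mol.
Reaction (2): HCl→H2S ratio 2:1 ⇒ n(H2S) = 2.1162 mol.
Reaction (3): H2S→SO2 ratio 2:2 ⇒ n(SO2) = 2.1162 mol.
Mass of SO2 = 2.1162 × 64.06 = 135.56 g.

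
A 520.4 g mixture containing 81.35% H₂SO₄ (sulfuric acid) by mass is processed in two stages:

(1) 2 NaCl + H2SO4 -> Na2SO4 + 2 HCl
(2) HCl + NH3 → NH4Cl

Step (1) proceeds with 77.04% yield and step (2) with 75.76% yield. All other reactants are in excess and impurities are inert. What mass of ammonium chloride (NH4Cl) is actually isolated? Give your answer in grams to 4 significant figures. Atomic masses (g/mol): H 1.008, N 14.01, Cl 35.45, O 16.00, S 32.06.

269.5 g

Pure H2SO4 = 520.4 × 0.8135 = 423.35 g.
M(H2SO4) = 2(1.008) + 32.06 + 4(16.00) = 98.076 g/mol.
M(NH4Cl) = 14.01 + 4(1.008) + 35.45 = 53.492 g/mol.
n(H2SO4) = 423.35 / 98.076 = 4.3165 mol.
Step 1 (H2SO4:HCl = 1:2): theoretical n(HCl) = 8.6330 mol; at 77.04% yield, n(HCl) = 6.6509 mol.
Step 2 (HCl:NH4Cl = 1:1): theoretical n(NH4Cl) = 6.6509 mol, so theoretical mass = 6.6509 × 53.492 = 355.77 g.
At 75.76% yield, actual mass of NH4Cl = 355.77 × 0.7576 = 269.53 g.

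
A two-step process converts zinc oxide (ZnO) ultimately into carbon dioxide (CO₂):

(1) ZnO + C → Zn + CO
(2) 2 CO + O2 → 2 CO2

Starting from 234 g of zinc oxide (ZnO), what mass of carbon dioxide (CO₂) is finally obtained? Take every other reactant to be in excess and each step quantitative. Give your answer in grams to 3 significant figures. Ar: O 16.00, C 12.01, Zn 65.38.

127 g

M(ZnO) = 65.38 + 16.00 = 81.38 g/mol.
M(CO2) = 12.01 + 2(16.00) = 44.01 g/mol.
n(ZnO) = 234.0 / 81.38 = 2.875 mol.
Step 1 gives a 1:1 ratio of ZnO to CO, so n(CO) = 2.875 mol.
In step 2 the CO:CO2 ratio is 2:2, so n(CO2) = 2.875 mol.
Mass of CO2 = 2.875 × 44.01 = 126.5 g.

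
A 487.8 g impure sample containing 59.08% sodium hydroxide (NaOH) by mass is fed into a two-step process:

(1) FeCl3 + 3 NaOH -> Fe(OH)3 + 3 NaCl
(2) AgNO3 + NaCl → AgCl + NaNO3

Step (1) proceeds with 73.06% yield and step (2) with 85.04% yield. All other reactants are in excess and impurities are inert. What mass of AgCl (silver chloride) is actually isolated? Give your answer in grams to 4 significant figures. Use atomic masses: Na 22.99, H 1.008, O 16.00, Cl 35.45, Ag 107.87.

Pure NaOH = 487.8 × 0.5908 = 288.19 g.
M(NaOH) = 22.99 + 16.00 + 1.008 = 39.998 g/mol.
M(AgCl) = 107.87 + 35.45 = 143.32 g/mol.
n(NaOH) = 288.19 / 39.998 = 7.2052 mol.
Step 1 (NaOH:NaCl = 3:3): theoretical n(NaCl) = 7.2052 mol; at 73.06% yield, n(NaCl) = 5.2641 mol.
Step 2 (NaCl:AgCl = 1:1): theoretical n(AgCl) = 5.2641 mol, so theoretical mass = 5.2641 × 143.32 = 754.45 g.
At 85.04% yield, actual mass of AgCl = 754.45 × 0.8504 = 641.58 g.

641.6 g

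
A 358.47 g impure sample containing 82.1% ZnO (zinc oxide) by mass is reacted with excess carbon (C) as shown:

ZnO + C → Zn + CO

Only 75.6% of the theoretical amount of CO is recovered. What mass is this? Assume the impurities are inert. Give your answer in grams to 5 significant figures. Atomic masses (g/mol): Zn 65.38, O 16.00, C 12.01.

Pure ZnO available = 358.47 g × 0.821 = 294.304 g.
M(ZnO) = 65.38 + 16.00 = 81.38 g/mol.
M(CO) = 12.01 + 16.00 = 28.01 g/mol.
n(ZnO) = 294.304 g / 81.38 g/mol = 3.61642 mol.
From the equation the ZnO:CO mole ratio is 1:1, so n(CO) = 3.61642 × 1/1 = 3.61642 mol.
Mass of CO = 3.61642 mol × 28.01 g/mol = 101.296 g.
Actual mass collected = 101.296 g × 0.756 = 76.5796 g.

76.580 g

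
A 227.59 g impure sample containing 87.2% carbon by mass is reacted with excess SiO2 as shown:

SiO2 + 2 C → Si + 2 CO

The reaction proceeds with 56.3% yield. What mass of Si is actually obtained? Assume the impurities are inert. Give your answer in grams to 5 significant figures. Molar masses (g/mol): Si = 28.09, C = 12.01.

130.66 g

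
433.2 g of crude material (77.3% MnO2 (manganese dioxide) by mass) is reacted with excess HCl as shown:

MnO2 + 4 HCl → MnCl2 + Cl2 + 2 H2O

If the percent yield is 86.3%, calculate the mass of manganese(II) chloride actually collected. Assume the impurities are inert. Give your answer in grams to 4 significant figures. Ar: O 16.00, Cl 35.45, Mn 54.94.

Pure MnO2 available = 433.2 g × 0.773 = 334.86 g.
M(MnO2) = 54.94 + 2(16.00) = 86.94 g/mol.
M(MnCl2) = 54.94 + 2(35.45) = 125.84 g/mol.
n(MnO2) = 334.86 g / 86.94 g/mol = 3.8517 mol.
From the equation the MnO2:MnCl2 mole ratio is 1:1, so n(MnCl2) = 3.8517 × 1/1 = 3.8517 mol.
Mass of MnCl2 = 3.8517 mol × 125.84 g/mol = 484.69 g.
Actual mass collected = 484.69 g × 0.863 = 418.29 g.

418.3 g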